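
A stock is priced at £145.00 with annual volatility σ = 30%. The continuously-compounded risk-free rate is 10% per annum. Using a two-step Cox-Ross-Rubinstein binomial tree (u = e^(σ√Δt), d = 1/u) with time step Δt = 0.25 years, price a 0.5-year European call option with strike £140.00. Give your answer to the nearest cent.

CRR parameters: u = e^(σ√Δt) = e^(0.3·√0.25) = 1.1618, d = 1/u = 0.8607
Per-period rate: rΔt = 0.1·0.25 = 0.025, so R = e^0.025 = 1.0253
Risk-neutral probability p = (e^0.025 − 0.8607)/(1.1618 − 0.8607) = 0.1646/0.3011 = 0.5466
Terminal stock prices: S_uu = 195.7, S_ud = 145, S_dd = 107.4
Terminal payoffs (S − K): max(55.73, 0) = 55.73, max(5, 0) = 5, max(-32.58, 0) = 0
Node u (S = 168.5): V_u = e^(−0.025)·[0.5466·55.7295 + 0.4534·5.0000] = 31.9226
Node d (S = 124.8): V_d = e^(−0.025)·[0.5466·5.0000 + 0.4534·0.0000] = 2.6657
Node 0 (S = 145): V_0 = e^(−0.025)·[0.5466·31.9226 + 0.4534·2.6657] = 18.1979

£18.20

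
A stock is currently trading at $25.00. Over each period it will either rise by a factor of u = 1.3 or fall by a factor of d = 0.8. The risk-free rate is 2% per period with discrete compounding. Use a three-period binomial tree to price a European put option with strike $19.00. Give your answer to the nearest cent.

$1.03

Risk-neutral probability p = (1 + 0.02 − 0.8)/(1.3 − 0.8) = 0.2200/0.5000 = 0.4400
Terminal stock prices: S_uuu = 54.93, S_uud = 33.8, S_udd = 20.8, S_ddd = 12.8
Terminal payoffs (K − S): max(-35.93, 0) = 0, max(-14.8, 0) = 0, max(-1.8, 0) = 0, max(6.2, 0) = 6.2
Node uu (S = 42.25): V_uu = 1/1.02·[0.4400·0.0000 + 0.5600·0.0000] = 0.0000
Node ud (S = 26): V_ud = 1/1.02·[0.4400·0.0000 + 0.5600·0.0000] = 0.0000
Node dd (S = 16): V_dd = 1/1.02·[0.4400·0.0000 + 0.5600·6.2000] = 3.4039
Node u (S = 32.5): V_u = 1/1.02·[0.4400·0.0000 + 0.5600·0.0000] = 0.0000
Node d (S = 20): V_d = 1/1.02·[0.4400·0.0000 + 0.5600·3.4039] = 1.8688
Node 0 (S = 25): V_0 = 1/1.02·[0.4400·0.0000 + 0.5600·1.8688] = 1.0260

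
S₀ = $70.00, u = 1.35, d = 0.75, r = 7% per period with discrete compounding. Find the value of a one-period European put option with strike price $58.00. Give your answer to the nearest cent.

Risk-neutral probability p = (1 + 0.07 − 0.75)/(1.35 − 0.75) = 0.3200/0.6000 = 0.5333
Terminal stock prices: S_u = 94.5, S_d = 52.5
Terminal payoffs (K − S): max(-36.5, 0) = 0, max(5.5, 0) = 5.5
Node 0 (S = 70): V_0 = 1/1.07·[0.5333·0.0000 + 0.4667·5.5000] = 2.3988

$2.40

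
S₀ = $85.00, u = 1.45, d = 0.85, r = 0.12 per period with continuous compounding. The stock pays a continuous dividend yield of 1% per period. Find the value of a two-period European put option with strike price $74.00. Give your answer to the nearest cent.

$3.06

Per-period risk-free factor R = e^0.12 = 1.1275; dividend-adjusted growth = e^(0.12−0.01) = 1.1163.
Risk-neutral probability p = (1.1163 − 0.85)/(1.45 − 0.85) = 0.2663/0.6000 = 0.4438
Terminal stock prices: S_uu = 178.7, S_ud = 104.8, S_dd = 61.41
Terminal payoffs (K − S): max(-104.7, 0) = 0, max(-30.76, 0) = 0, max(12.59, 0) = 12.59
Node u (S = 123.2): V_u = e^(−0.12)·[0.4438·0.0000 + 0.5562·0.0000] = 0.0000
Node d (S = 72.25): V_d = e^(−0.12)·[0.4438·0.0000 + 0.5562·12.5875] = 6.2095
Node 0 (S = 85): V_0 = e^(−0.12)·[0.4438·0.0000 + 0.5562·6.2095] = 3.0632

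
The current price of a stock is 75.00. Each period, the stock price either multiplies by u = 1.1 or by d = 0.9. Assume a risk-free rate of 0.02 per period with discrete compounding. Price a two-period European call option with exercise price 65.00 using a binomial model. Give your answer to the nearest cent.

13.18

Risk-neutral probability p = (1 + 0.02 − 0.9)/(1.1 − 0.9) = 0.1200/0.2000 = 0.6000
Terminal stock prices: S_uu = 90.75, S_ud = 74.25, S_dd = 60.75
Terminal payoffs (S − K): max(25.75, 0) = 25.75, max(9.25, 0) = 9.25, max(-4.25, 0) = 0
Node u (S = 82.5): V_u = 1/1.02·[0.6000·25.7500 + 0.4000·9.2500] = 18.7745
Node d (S = 67.5): V_d = 1/1.02·[0.6000·9.2500 + 0.4000·0.0000] = 5.4412
Node 0 (S = 75): V_0 = 1/1.02·[0.6000·18.7745 + 0.4000·5.4412] = 13.1776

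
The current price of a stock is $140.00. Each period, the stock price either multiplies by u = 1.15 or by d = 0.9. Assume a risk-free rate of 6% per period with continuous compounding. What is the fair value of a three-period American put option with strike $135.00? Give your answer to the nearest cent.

$3.30

Risk-neutral probability p = (e^0.06 − 0.9)/(1.15 − 0.9) = 0.1618/0.2500 = 0.6473
Terminal stock prices: S_uuu = 212.9, S_uud = 166.6, S_udd = 130.4, S_ddd = 102.1
Terminal payoffs (K − S): max(-77.92, 0) = 0, max(-31.63, 0) = 0, max(4.59, 0) = 4.59, max(32.94, 0) = 32.94
Node uu (S = 185.1): continuation = e^(−0.06)·[0.6473·0.0000 + 0.3527·0.0000] = 0.0000; exercise value = 0.0000 ≤ continuation, so V_uu = 0.0000
Node ud (S = 144.9): continuation = e^(−0.06)·[0.6473·0.0000 + 0.3527·4.5900] = 1.5244; exercise value = 0.0000 ≤ continuation, so V_ud = 1.5244
Node dd (S = 113.4): continuation = e^(−0.06)·[0.6473·4.5900 + 0.3527·32.9400] = 13.7382; exercise value = 21.6000 > continuation, so V_dd = 21.6000 (exercise)
Node u (S = 161): continuation = e^(−0.06)·[0.6473·0.0000 + 0.3527·1.5244] = 0.5063; exercise value = 0.0000 ≤ continuation, so V_u = 0.5063
Node d (S = 126): continuation = e^(−0.06)·[0.6473·1.5244 + 0.3527·21.6000] = 8.1031; exercise value = 9.0000 > continuation, so V_d = 9.0000 (exercise)
Node 0 (S = 140): continuation = e^(−0.06)·[0.6473·0.5063 + 0.3527·9.0000] = 3.2977; exercise value = 0.0000 ≤ continuation, so V_0 = 3.2977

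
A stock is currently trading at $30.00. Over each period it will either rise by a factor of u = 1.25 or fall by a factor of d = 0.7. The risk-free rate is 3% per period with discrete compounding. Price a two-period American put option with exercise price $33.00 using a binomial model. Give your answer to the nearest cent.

Risk-neutral probability p = (1 + 0.03 − 0.7)/(1.25 − 0.7) = 0.3300/0.5500 = 0.6000
Terminal stock prices: S_uu = 46.88, S_ud = 26.25, S_dd = 14.7
Terminal payoffs (K − S): max(-13.88, 0) = 0, max(6.75, 0) = 6.75, max(18.3, 0) = 18.3
Node u (S = 37.5): continuation = 1/1.03·[0.6000·0.0000 + 0.4000·6.7500] = 2.6214; exercise value = 0.0000 ≤ continuation, so V_u = 2.6214
Node d (S = 21): continuation = 1/1.03·[0.6000·6.7500 + 0.4000·18.3000] = 11.0388; exercise value = 12.0000 > continuation, so V_d = 12.0000 (exercise)
Node 0 (S = 30): continuation = 1/1.03·[0.6000·2.6214 + 0.4000·12.0000] = 6.1872; exercise value = 3.0000 ≤ continuation, so V_0 = 6.1872

$6.19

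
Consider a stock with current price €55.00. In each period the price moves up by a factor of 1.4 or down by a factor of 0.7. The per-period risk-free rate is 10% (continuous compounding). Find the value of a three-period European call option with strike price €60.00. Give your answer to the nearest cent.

€17.91

Risk-neutral probability p = (e^0.1 − 0.7)/(1.4 − 0.7) = 0.4052/0.7000 = 0.5788
Terminal stock prices: S_uuu = 150.9, S_uud = 75.46, S_udd = 37.73, S_ddd = 18.86
Terminal payoffs (S − K): max(90.92, 0) = 90.92, max(15.46, 0) = 15.46, max(-22.27, 0) = 0, max(-41.14, 0) = 0
Node uu (S = 107.8): V_uu = e^(−0.1)·[0.5788·90.9200 + 0.4212·15.4600] = 53.5098
Node ud (S = 53.9): V_ud = e^(−0.1)·[0.5788·15.4600 + 0.4212·0.0000] = 8.0969
Node dd (S = 26.95): V_dd = e^(−0.1)·[0.5788·0.0000 + 0.4212·0.0000] = 0.0000
Node u (S = 77): V_u = e^(−0.1)·[0.5788·53.5098 + 0.4212·8.0969] = 31.1106
Node d (S = 38.5): V_d = e^(−0.1)·[0.5788·8.0969 + 0.4212·0.0000] = 4.2406
Node 0 (S = 55): V_0 = e^(−0.1)·[0.5788·31.1106 + 0.4212·4.2406] = 17.9098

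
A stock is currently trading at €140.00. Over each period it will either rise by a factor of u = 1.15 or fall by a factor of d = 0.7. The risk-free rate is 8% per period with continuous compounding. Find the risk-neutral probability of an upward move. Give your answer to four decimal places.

p = 0.8517

Risk-neutral probability p = (e^0.08 − 0.7)/(1.15 − 0.7) = 0.3833/0.4500 = 0.8517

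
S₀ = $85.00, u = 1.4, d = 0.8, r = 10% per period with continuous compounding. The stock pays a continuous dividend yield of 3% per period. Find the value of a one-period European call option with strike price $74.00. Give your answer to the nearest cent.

Per-period risk-free factor R = e^0.1 = 1.1052; dividend-adjusted growth = e^(0.1−0.03) = 1.0725.
Risk-neutral probability p = (1.0725 − 0.8)/(1.4 − 0.8) = 0.2725/0.6000 = 0.4542
Terminal stock prices: S_u = 119, S_d = 68
Terminal payoffs (S − K): max(45, 0) = 45, max(-6, 0) = 0
Node 0 (S = 85): V_0 = e^(−0.1)·[0.4542·45.0000 + 0.5458·0.0000] = 18.4932

$18.49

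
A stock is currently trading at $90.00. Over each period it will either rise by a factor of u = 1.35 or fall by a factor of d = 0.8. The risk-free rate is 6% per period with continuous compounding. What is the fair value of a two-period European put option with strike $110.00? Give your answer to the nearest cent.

Risk-neutral probability p = (e^0.06 − 0.8)/(1.35 − 0.8) = 0.2618/0.5500 = 0.4761
Terminal stock prices: S_uu = 164, S_ud = 97.2, S_dd = 57.6
Terminal payoffs (K − S): max(-54.03, 0) = 0, max(12.8, 0) = 12.8, max(52.4, 0) = 52.4
Node u (S = 121.5): V_u = e^(−0.06)·[0.4761·0.0000 + 0.5239·12.8000] = 6.3158
Node d (S = 72): V_d = e^(−0.06)·[0.4761·12.8000 + 0.5239·52.4000] = 31.5941
Node 0 (S = 90): V_0 = e^(−0.06)·[0.4761·6.3158 + 0.5239·31.5941] = 18.4209

$18.42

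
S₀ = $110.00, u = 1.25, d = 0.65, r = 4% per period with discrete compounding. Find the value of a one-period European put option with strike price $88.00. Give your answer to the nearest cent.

$5.55

Risk-neutral probability p = (1 + 0.04 − 0.65)/(1.25 − 0.65) = 0.3900/0.6000 = 0.6500
Terminal stock prices: S_u = 137.5, S_d = 71.5
Terminal payoffs (K − S): max(-49.5, 0) = 0, max(16.5, 0) = 16.5
Node 0 (S = 110): V_0 = 1/1.04·[0.6500·0.0000 + 0.3500·16.5000] = 5.5529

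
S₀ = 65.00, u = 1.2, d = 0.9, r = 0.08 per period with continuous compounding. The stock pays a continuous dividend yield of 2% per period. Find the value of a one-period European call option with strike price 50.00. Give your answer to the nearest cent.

Per-period risk-free factor R = e^0.08 = 1.0833; dividend-adjusted growth = e^(0.08−0.02) = 1.0618.
Risk-neutral probability p = (1.0618 − 0.9)/(1.2 − 0.9) = 0.1618/0.3000 = 0.5395
Terminal stock prices: S_u = 78, S_d = 58.5
Terminal payoffs (S − K): max(28, 0) = 28, max(8.5, 0) = 8.5
Node 0 (S = 65): V_0 = e^(−0.08)·[0.5395·28.0000 + 0.4605·8.5000] = 17.5571

17.56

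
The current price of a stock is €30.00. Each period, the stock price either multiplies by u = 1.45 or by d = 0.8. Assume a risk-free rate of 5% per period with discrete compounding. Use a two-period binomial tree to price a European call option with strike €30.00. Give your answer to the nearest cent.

€6.50

Risk-neutral probability p = (1 + 0.05 − 0.8)/(1.45 − 0.8) = 0.2500/0.6500 = 0.3846
Terminal stock prices: S_uu = 63.08, S_ud = 34.8, S_dd = 19.2
Terminal payoffs (S − K): max(33.08, 0) = 33.08, max(4.8, 0) = 4.8, max(-10.8, 0) = 0
Node u (S = 43.5): V_u = 1/1.05·[0.3846·33.0750 + 0.6154·4.8000] = 14.9286
Node d (S = 24): V_d = 1/1.05·[0.3846·4.8000 + 0.6154·0.0000] = 1.7582
Node 0 (S = 30): V_0 = 1/1.05·[0.3846·14.9286 + 0.6154·1.7582] = 6.4988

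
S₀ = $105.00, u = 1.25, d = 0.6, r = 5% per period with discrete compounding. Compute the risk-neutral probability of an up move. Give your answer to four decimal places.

p = 0.6923

Risk-neutral probability p = (1 + 0.05 − 0.6)/(1.25 − 0.6) = 0.4500/0.6500 = 0.6923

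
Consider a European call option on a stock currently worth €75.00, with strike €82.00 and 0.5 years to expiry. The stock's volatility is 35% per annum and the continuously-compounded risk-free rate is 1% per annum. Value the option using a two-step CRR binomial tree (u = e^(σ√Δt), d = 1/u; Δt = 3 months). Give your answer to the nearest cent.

CRR parameters: u = e^(σ√Δt) = e^(0.35·√0.25) = 1.1912, d = 1/u = 0.8395
Per-period rate: rΔt = 0.01·0.25 = 0.0025, so R = e^0.0025 = 1.0025
Risk-neutral probability p = (e^0.0025 − 0.8395)/(1.1912 − 0.8395) = 0.1630/0.3518 = 0.4635
Terminal stock prices: S_uu = 106.4, S_ud = 75, S_dd = 52.85
Terminal payoffs (S − K): max(24.43, 0) = 24.43, max(-7, 0) = 0, max(-29.15, 0) = 0
Node u (S = 89.34): V_u = e^(−0.0025)·[0.4635·24.4301 + 0.5365·0.0000] = 11.2945
Node d (S = 62.96): V_d = e^(−0.0025)·[0.4635·0.0000 + 0.5365·0.0000] = 0.0000
Node 0 (S = 75): V_0 = e^(−0.0025)·[0.4635·11.2945 + 0.5365·0.0000] = 5.2217

€5.22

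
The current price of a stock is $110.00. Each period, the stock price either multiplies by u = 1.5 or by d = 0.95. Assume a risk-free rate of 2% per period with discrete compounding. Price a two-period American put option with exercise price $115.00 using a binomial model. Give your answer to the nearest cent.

Risk-neutral probability p = (1 + 0.02 − 0.95)/(1.5 − 0.95) = 0.0700/0.5500 = 0.1273
Terminal stock prices: S_uu = 247.5, S_ud = 156.8, S_dd = 99.27
Terminal payoffs (K − S): max(-132.5, 0) = 0, max(-41.75, 0) = 0, max(15.73, 0) = 15.73
Node u (S = 165): continuation = 1/1.02·[0.1273·0.0000 + 0.8727·0.0000] = 0.0000; exercise value = 0.0000 ≤ continuation, so V_u = 0.0000
Node d (S = 104.5): continuation = 1/1.02·[0.1273·0.0000 + 0.8727·15.7250] = 13.4545; exercise value = 10.5000 ≤ continuation, so V_d = 13.4545
Node 0 (S = 110): continuation = 1/1.02·[0.1273·0.0000 + 0.8727·13.4545] = 11.5119; exercise value = 5.0000 ≤ continuation, so V_0 = 11.5119

$11.51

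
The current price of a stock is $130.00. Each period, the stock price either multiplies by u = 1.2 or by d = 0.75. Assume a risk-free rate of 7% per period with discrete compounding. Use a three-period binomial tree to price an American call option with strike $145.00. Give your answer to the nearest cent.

Risk-neutral probability p = (1 + 0.07 − 0.75)/(1.2 − 0.75) = 0.3200/0.4500 = 0.7111
Terminal stock prices: S_uuu = 224.6, S_uud = 140.4, S_udd = 87.75, S_ddd = 54.84
Terminal payoffs (S − K): max(79.64, 0) = 79.64, max(-4.6, 0) = 0, max(-57.25, 0) = 0, max(-90.16, 0) = 0
Node uu (S = 187.2): continuation = 1/1.07·[0.7111·79.6400 + 0.2889·0.0000] = 52.9279; exercise value = 42.2000 ≤ continuation, so V_uu = 52.9279
Node ud (S = 117): continuation = 1/1.07·[0.7111·0.0000 + 0.2889·0.0000] = 0.0000; exercise value = 0.0000 ≤ continuation, so V_ud = 0.0000
Node dd (S = 73.12): continuation = 1/1.07·[0.7111·0.0000 + 0.2889·0.0000] = 0.0000; exercise value = 0.0000 ≤ continuation, so V_dd = 0.0000
Node u (S = 156): continuation = 1/1.07·[0.7111·52.9279 + 0.2889·0.0000] = 35.1754; exercise value = 11.0000 ≤ continuation, so V_u = 35.1754
Node d (S = 97.5): continuation = 1/1.07·[0.7111·0.0000 + 0.2889·0.0000] = 0.0000; exercise value = 0.0000 ≤ continuation, so V_d = 0.0000
Node 0 (S = 130): continuation = 1/1.07·[0.7111·35.1754 + 0.2889·0.0000] = 23.3772; exercise value = 0.0000 ≤ continuation, so V_0 = 23.3772

$23.38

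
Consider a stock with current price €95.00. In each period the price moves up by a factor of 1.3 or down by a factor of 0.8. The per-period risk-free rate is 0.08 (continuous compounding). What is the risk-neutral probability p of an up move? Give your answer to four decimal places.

p = 0.5666

Risk-neutral probability p = (e^0.08 − 0.8)/(1.3 − 0.8) = 0.2833/0.5000 = 0.5666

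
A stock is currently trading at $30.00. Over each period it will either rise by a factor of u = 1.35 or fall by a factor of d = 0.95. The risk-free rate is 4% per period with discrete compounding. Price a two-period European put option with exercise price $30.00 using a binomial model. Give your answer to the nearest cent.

Risk-neutral probability p = (1 + 0.04 − 0.95)/(1.35 − 0.95) = 0.0900/0.4000 = 0.2250
Terminal stock prices: S_uu = 54.68, S_ud = 38.48, S_dd = 27.07
Terminal payoffs (K − S): max(-24.68, 0) = 0, max(-8.475, 0) = 0, max(2.925, 0) = 2.925
Node u (S = 40.5): V_u = 1/1.04·[0.2250·0.0000 + 0.7750·0.0000] = 0.0000
Node d (S = 28.5): V_d = 1/1.04·[0.2250·0.0000 + 0.7750·2.9250] = 2.1797
Node 0 (S = 30): V_0 = 1/1.04·[0.2250·0.0000 + 0.7750·2.1797] = 1.6243

$1.62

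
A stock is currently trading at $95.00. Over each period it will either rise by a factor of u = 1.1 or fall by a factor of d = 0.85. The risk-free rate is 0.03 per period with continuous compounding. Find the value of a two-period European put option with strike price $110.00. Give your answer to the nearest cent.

$11.02

Risk-neutral probability p = (e^0.03 − 0.85)/(1.1 − 0.85) = 0.1805/0.2500 = 0.7218
Terminal stock prices: S_uu = 115, S_ud = 88.83, S_dd = 68.64
Terminal payoffs (K − S): max(-4.95, 0) = 0, max(21.17, 0) = 21.17, max(41.36, 0) = 41.36
Node u (S = 104.5): V_u = e^(−0.03)·[0.7218·0.0000 + 0.2782·21.1750] = 5.7164
Node d (S = 80.75): V_d = e^(−0.03)·[0.7218·21.1750 + 0.2782·41.3625] = 25.9990
Node 0 (S = 95): V_0 = e^(−0.03)·[0.7218·5.7164 + 0.2782·25.9990] = 11.0230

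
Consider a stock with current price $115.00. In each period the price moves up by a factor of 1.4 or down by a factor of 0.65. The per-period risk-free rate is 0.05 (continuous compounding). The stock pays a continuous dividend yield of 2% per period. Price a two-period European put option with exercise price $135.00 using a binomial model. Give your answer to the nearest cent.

$32.71

Per-period risk-free factor R = e^0.05 = 1.0513; dividend-adjusted growth = e^(0.05−0.02) = 1.0305.
Risk-neutral probability p = (1.0305 − 0.65)/(1.4 − 0.65) = 0.3805/0.7500 = 0.5073
Terminal stock prices: S_uu = 225.4, S_ud = 104.7, S_dd = 48.59
Terminal payoffs (K − S): max(-90.4, 0) = 0, max(30.35, 0) = 30.35, max(86.41, 0) = 86.41
Node u (S = 161): V_u = e^(−0.05)·[0.5073·0.0000 + 0.4927·30.3500] = 14.2249
Node d (S = 74.75): V_d = e^(−0.05)·[0.5073·30.3500 + 0.4927·86.4125] = 55.1461
Node 0 (S = 115): V_0 = e^(−0.05)·[0.5073·14.2249 + 0.4927·55.1461] = 32.7108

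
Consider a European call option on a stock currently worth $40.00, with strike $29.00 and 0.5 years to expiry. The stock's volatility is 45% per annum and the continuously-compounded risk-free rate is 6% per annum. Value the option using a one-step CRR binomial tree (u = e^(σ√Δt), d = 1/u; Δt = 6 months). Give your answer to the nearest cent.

$11.86

CRR parameters: u = e^(σ√Δt) = e^(0.45·√0.5) = 1.3746, d = 1/u = 0.7275
Per-period rate: rΔt = 0.06·0.5 = 0.03, so R = e^0.03 = 1.0305
Risk-neutral probability p = (e^0.03 − 0.7275)/(1.3746 − 0.7275) = 0.3030/0.6472 = 0.4682
Terminal stock prices: S_u = 54.99, S_d = 29.1
Terminal payoffs (S − K): max(25.99, 0) = 25.99, max(0.09835, 0) = 0.09835
Node 0 (S = 40): V_0 = e^(−0.03)·[0.4682·25.9859 + 0.5318·0.0983] = 11.8571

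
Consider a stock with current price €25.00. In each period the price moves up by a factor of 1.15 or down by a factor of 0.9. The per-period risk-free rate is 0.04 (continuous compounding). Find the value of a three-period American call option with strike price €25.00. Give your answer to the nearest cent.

Risk-neutral probability p = (e^0.04 − 0.9)/(1.15 − 0.9) = 0.1408/0.2500 = 0.5632
Terminal stock prices: S_uuu = 38.02, S_uud = 29.76, S_udd = 23.29, S_ddd = 18.23
Terminal payoffs (S − K): max(13.02, 0) = 13.02, max(4.756, 0) = 4.756, max(-1.713, 0) = 0, max(-6.775, 0) = 0
Node uu (S = 33.06): continuation = e^(−0.04)·[0.5632·13.0219 + 0.4368·4.7562] = 9.0428; exercise value = 8.0625 ≤ continuation, so V_uu = 9.0428
Node ud (S = 25.87): continuation = e^(−0.04)·[0.5632·4.7562 + 0.4368·0.0000] = 2.5739; exercise value = 0.8750 ≤ continuation, so V_ud = 2.5739
Node dd (S = 20.25): continuation = e^(−0.04)·[0.5632·0.0000 + 0.4368·0.0000] = 0.0000; exercise value = 0.0000 ≤ continuation, so V_dd = 0.0000
Node u (S = 28.75): continuation = e^(−0.04)·[0.5632·9.0428 + 0.4368·2.5739] = 5.9736; exercise value = 3.7500 ≤ continuation, so V_u = 5.9736
Node d (S = 22.5): continuation = e^(−0.04)·[0.5632·2.5739 + 0.4368·0.0000] = 1.3929; exercise value = 0.0000 ≤ continuation, so V_d = 1.3929
Node 0 (S = 25): continuation = e^(−0.04)·[0.5632·5.9736 + 0.4368·1.3929] = 3.8172; exercise value = 0.0000 ≤ continuation, so V_0 = 3.8172

€3.82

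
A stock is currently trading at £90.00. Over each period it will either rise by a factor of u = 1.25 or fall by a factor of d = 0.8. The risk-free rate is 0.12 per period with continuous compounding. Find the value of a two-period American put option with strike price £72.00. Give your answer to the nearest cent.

£0.84

Risk-neutral probability p = (e^0.12 − 0.8)/(1.25 − 0.8) = 0.3275/0.4500 = 0.7278
Terminal stock prices: S_uu = 140.6, S_ud = 90, S_dd = 57.6
Terminal payoffs (K − S): max(-68.62, 0) = 0, max(-18, 0) = 0, max(14.4, 0) = 14.4
Node u (S = 112.5): continuation = e^(−0.12)·[0.7278·0.0000 + 0.2722·0.0000] = 0.0000; exercise value = 0.0000 ≤ continuation, so V_u = 0.0000
Node d (S = 72): continuation = e^(−0.12)·[0.7278·0.0000 + 0.2722·14.4000] = 3.4768; exercise value = 0.0000 ≤ continuation, so V_d = 3.4768
Node 0 (S = 90): continuation = e^(−0.12)·[0.7278·0.0000 + 0.2722·3.4768] = 0.8395; exercise value = 0.0000 ≤ continuation, so V_0 = 0.8395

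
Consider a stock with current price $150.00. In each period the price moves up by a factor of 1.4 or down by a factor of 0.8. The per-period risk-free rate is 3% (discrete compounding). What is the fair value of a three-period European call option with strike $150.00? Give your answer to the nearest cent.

Risk-neutral probability p = (1 + 0.03 − 0.8)/(1.4 − 0.8) = 0.2300/0.6000 = 0.3833
Terminal stock prices: S_uuu = 411.6, S_uud = 235.2, S_udd = 134.4, S_ddd = 76.8
Terminal payoffs (S − K): max(261.6, 0) = 261.6, max(85.2, 0) = 85.2, max(-15.6, 0) = 0, max(-73.2, 0) = 0
Node uu (S = 294): V_uu = 1/1.03·[0.3833·261.6000 + 0.6167·85.2000] = 148.3689
Node ud (S = 168): V_ud = 1/1.03·[0.3833·85.2000 + 0.6167·0.0000] = 31.7087
Node dd (S = 96): V_dd = 1/1.03·[0.3833·0.0000 + 0.6167·0.0000] = 0.0000
Node u (S = 210): V_u = 1/1.03·[0.3833·148.3689 + 0.6167·31.7087] = 74.2024
Node d (S = 120): V_d = 1/1.03·[0.3833·31.7087 + 0.6167·0.0000] = 11.8010
Node 0 (S = 150): V_0 = 1/1.03·[0.3833·74.2024 + 0.6167·11.8010] = 34.6811

$34.68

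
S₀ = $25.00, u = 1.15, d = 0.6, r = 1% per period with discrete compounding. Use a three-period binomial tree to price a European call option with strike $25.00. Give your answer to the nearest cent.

$5.24

Risk-neutral probability p = (1 + 0.01 − 0.6)/(1.15 − 0.6) = 0.4100/0.5500 = 0.7455
Terminal stock prices: S_uuu = 38.02, S_uud = 19.84, S_udd = 10.35, S_ddd = 5.4
Terminal payoffs (S − K): max(13.02, 0) = 13.02, max(-5.163, 0) = 0, max(-14.65, 0) = 0, max(-19.6, 0) = 0
Node uu (S = 33.06): V_uu = 1/1.01·[0.7455·13.0219 + 0.2545·0.0000] = 9.6111
Node ud (S = 17.25): V_ud = 1/1.01·[0.7455·0.0000 + 0.2545·0.0000] = 0.0000
Node dd (S = 9): V_dd = 1/1.01·[0.7455·0.0000 + 0.2545·0.0000] = 0.0000
Node u (S = 28.75): V_u = 1/1.01·[0.7455·9.6111 + 0.2545·0.0000] = 7.0937
Node d (S = 15): V_d = 1/1.01·[0.7455·0.0000 + 0.2545·0.0000] = 0.0000
Node 0 (S = 25): V_0 = 1/1.01·[0.7455·7.0937 + 0.2545·0.0000] = 5.2357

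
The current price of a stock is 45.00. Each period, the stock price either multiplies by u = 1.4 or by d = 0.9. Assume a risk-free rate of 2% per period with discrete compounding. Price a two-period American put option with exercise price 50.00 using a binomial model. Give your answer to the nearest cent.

7.52

Risk-neutral probability p = (1 + 0.02 − 0.9)/(1.4 − 0.9) = 0.1200/0.5000 = 0.2400
Terminal stock prices: S_uu = 88.2, S_ud = 56.7, S_dd = 36.45
Terminal payoffs (K − S): max(-38.2, 0) = 0, max(-6.7, 0) = 0, max(13.55, 0) = 13.55
Node u (S = 63): continuation = 1/1.02·[0.2400·0.0000 + 0.7600·0.0000] = 0.0000; exercise value = 0.0000 ≤ continuation, so V_u = 0.0000
Node d (S = 40.5): continuation = 1/1.02·[0.2400·0.0000 + 0.7600·13.5500] = 10.0961; exercise value = 9.5000 ≤ continuation, so V_d = 10.0961
Node 0 (S = 45): continuation = 1/1.02·[0.2400·0.0000 + 0.7600·10.0961] = 7.5226; exercise value = 5.0000 ≤ continuation, so V_0 = 7.5226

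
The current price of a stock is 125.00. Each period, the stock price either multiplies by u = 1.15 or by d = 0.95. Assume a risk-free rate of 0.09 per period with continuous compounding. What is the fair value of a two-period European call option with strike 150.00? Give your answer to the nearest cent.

Risk-neutral probability p = (e^0.09 − 0.95)/(1.15 − 0.95) = 0.1442/0.2000 = 0.7209
Terminal stock prices: S_uu = 165.3, S_ud = 136.6, S_dd = 112.8
Terminal payoffs (S − K): max(15.31, 0) = 15.31, max(-13.44, 0) = 0, max(-37.19, 0) = 0
Node u (S = 143.8): V_u = e^(−0.09)·[0.7209·15.3125 + 0.2791·0.0000] = 10.0883
Node d (S = 118.8): V_d = e^(−0.09)·[0.7209·0.0000 + 0.2791·0.0000] = 0.0000
Node 0 (S = 125): V_0 = e^(−0.09)·[0.7209·10.0883 + 0.2791·0.0000] = 6.6464

6.65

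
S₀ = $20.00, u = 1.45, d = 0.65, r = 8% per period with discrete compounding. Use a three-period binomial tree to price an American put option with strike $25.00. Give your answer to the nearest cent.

$6.45

Risk-neutral probability p = (1 + 0.08 − 0.65)/(1.45 − 0.65) = 0.4300/0.8000 = 0.5375
Terminal stock prices: S_uuu = 60.97, S_uud = 27.33, S_udd = 12.25, S_ddd = 5.492
Terminal payoffs (K − S): max(-35.97, 0) = 0, max(-2.332, 0) = 0, max(12.75, 0) = 12.75, max(19.51, 0) = 19.51
Node uu (S = 42.05): continuation = 1/1.08·[0.5375·0.0000 + 0.4625·0.0000] = 0.0000; exercise value = 0.0000 ≤ continuation, so V_uu = 0.0000
Node ud (S = 18.85): continuation = 1/1.08·[0.5375·0.0000 + 0.4625·12.7475] = 5.4590; exercise value = 6.1500 > continuation, so V_ud = 6.1500 (exercise)
Node dd (S = 8.45): continuation = 1/1.08·[0.5375·12.7475 + 0.4625·19.5075] = 14.6981; exercise value = 16.5500 > continuation, so V_dd = 16.5500 (exercise)
Node u (S = 29): continuation = 1/1.08·[0.5375·0.0000 + 0.4625·6.1500] = 2.6337; exercise value = 0.0000 ≤ continuation, so V_u = 2.6337
Node d (S = 13): continuation = 1/1.08·[0.5375·6.1500 + 0.4625·16.5500] = 10.1481; exercise value = 12.0000 > continuation, so V_d = 12.0000 (exercise)
Node 0 (S = 20): continuation = 1/1.08·[0.5375·2.6337 + 0.4625·12.0000] = 6.4496; exercise value = 5.0000 ≤ continuation, so V_0 = 6.4496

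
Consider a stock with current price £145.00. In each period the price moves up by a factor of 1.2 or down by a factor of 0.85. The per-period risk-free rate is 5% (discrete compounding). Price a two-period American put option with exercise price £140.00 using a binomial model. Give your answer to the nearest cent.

Risk-neutral probability p = (1 + 0.05 − 0.85)/(1.2 − 0.85) = 0.2000/0.3500 = 0.5714
Terminal stock prices: S_uu = 208.8, S_ud = 147.9, S_dd = 104.8
Terminal payoffs (K − S): max(-68.8, 0) = 0, max(-7.9, 0) = 0, max(35.24, 0) = 35.24
Node u (S = 174): continuation = 1/1.05·[0.5714·0.0000 + 0.4286·0.0000] = 0.0000; exercise value = 0.0000 ≤ continuation, so V_u = 0.0000
Node d (S = 123.2): continuation = 1/1.05·[0.5714·0.0000 + 0.4286·35.2375] = 14.3827; exercise value = 16.7500 > continuation, so V_d = 16.7500 (exercise)
Node 0 (S = 145): continuation = 1/1.05·[0.5714·0.0000 + 0.4286·16.7500] = 6.8367; exercise value = 0.0000 ≤ continuation, so V_0 = 6.8367

£6.84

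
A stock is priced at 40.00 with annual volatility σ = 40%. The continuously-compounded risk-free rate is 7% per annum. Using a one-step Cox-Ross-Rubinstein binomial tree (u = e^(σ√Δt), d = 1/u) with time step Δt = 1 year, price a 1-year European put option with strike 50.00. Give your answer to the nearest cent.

CRR parameters: u = e^(σ√Δt) = e^(0.4·√1) = 1.4918, d = 1/u = 0.6703
Per-period rate: rΔt = 0.07·1 = 0.07, so R = e^0.07 = 1.0725
Risk-neutral probability p = (e^0.07 − 0.6703)/(1.4918 − 0.6703) = 0.4022/0.8215 = 0.4896
Terminal stock prices: S_u = 59.67, S_d = 26.81
Terminal payoffs (K − S): max(-9.673, 0) = 0, max(23.19, 0) = 23.19
Node 0 (S = 40): V_0 = e^(−0.07)·[0.4896·0.0000 + 0.5104·23.1872] = 11.0352

11.04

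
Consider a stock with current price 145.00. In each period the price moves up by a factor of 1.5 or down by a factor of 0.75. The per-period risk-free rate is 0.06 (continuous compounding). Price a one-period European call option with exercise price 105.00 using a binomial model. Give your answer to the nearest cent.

46.11

Risk-neutral probability p = (e^0.06 − 0.75)/(1.5 − 0.75) = 0.3118/0.7500 = 0.4158
Terminal stock prices: S_u = 217.5, S_d = 108.8
Terminal payoffs (S − K): max(112.5, 0) = 112.5, max(3.75, 0) = 3.75
Node 0 (S = 145): V_0 = e^(−0.06)·[0.4158·112.5000 + 0.5842·3.7500] = 46.1147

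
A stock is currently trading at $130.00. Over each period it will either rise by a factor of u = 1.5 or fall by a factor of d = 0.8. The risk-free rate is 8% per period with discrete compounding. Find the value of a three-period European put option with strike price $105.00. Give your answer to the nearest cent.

$6.59

Risk-neutral probability p = (1 + 0.08 − 0.8)/(1.5 − 0.8) = 0.2800/0.7000 = 0.4000
Terminal stock prices: S_uuu = 438.8, S_uud = 234, S_udd = 124.8, S_ddd = 66.56
Terminal payoffs (K − S): max(-333.8, 0) = 0, max(-129, 0) = 0, max(-19.8, 0) = 0, max(38.44, 0) = 38.44
Node uu (S = 292.5): V_uu = 1/1.08·[0.4000·0.0000 + 0.6000·0.0000] = 0.0000
Node ud (S = 156): V_ud = 1/1.08·[0.4000·0.0000 + 0.6000·0.0000] = 0.0000
Node dd (S = 83.2): V_dd = 1/1.08·[0.4000·0.0000 + 0.6000·38.4400] = 21.3556
Node u (S = 195): V_u = 1/1.08·[0.4000·0.0000 + 0.6000·0.0000] = 0.0000
Node d (S = 104): V_d = 1/1.08·[0.4000·0.0000 + 0.6000·21.3556] = 11.8642
Node 0 (S = 130): V_0 = 1/1.08·[0.4000·0.0000 + 0.6000·11.8642] = 6.5912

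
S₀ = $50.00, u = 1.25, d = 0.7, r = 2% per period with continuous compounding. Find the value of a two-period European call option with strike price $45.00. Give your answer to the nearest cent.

$10.79

Risk-neutral probability p = (e^0.02 − 0.7)/(1.25 − 0.7) = 0.3202/0.5500 = 0.5822
Terminal stock prices: S_uu = 78.12, S_ud = 43.75, S_dd = 24.5
Terminal payoffs (S − K): max(33.12, 0) = 33.12, max(-1.25, 0) = 0, max(-20.5, 0) = 0
Node u (S = 62.5): V_u = e^(−0.02)·[0.5822·33.1250 + 0.4178·0.0000] = 18.9030
Node d (S = 35): V_d = e^(−0.02)·[0.5822·0.0000 + 0.4178·0.0000] = 0.0000
Node 0 (S = 50): V_0 = e^(−0.02)·[0.5822·18.9030 + 0.4178·0.0000] = 10.7871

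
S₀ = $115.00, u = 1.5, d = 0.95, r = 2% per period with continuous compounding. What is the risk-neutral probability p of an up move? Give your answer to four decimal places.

p = 0.1276

Risk-neutral probability p = (e^0.02 − 0.95)/(1.5 − 0.95) = 0.0702/0.5500 = 0.1276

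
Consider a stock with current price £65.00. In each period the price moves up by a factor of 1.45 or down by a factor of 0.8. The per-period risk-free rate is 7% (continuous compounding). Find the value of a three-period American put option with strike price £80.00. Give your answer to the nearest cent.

£17.42

Risk-neutral probability p = (e^0.07 − 0.8)/(1.45 − 0.8) = 0.2725/0.6500 = 0.4192
Terminal stock prices: S_uuu = 198.2, S_uud = 109.3, S_udd = 60.32, S_ddd = 33.28
Terminal payoffs (K − S): max(-118.2, 0) = 0, max(-29.33, 0) = 0, max(19.68, 0) = 19.68, max(46.72, 0) = 46.72
Node uu (S = 136.7): continuation = e^(−0.07)·[0.4192·0.0000 + 0.5808·0.0000] = 0.0000; exercise value = 0.0000 ≤ continuation, so V_uu = 0.0000
Node ud (S = 75.4): continuation = e^(−0.07)·[0.4192·0.0000 + 0.5808·19.6800] = 10.6566; exercise value = 4.6000 ≤ continuation, so V_ud = 10.6566
Node dd (S = 41.6): continuation = e^(−0.07)·[0.4192·19.6800 + 0.5808·46.7200] = 32.9915; exercise value = 38.4000 > continuation, so V_dd = 38.4000 (exercise)
Node u (S = 94.25): continuation = e^(−0.07)·[0.4192·0.0000 + 0.5808·10.6566] = 5.7705; exercise value = 0.0000 ≤ continuation, so V_u = 5.7705
Node d (S = 52): continuation = e^(−0.07)·[0.4192·10.6566 + 0.5808·38.4000] = 24.9590; exercise value = 28.0000 > continuation, so V_d = 28.0000 (exercise)
Node 0 (S = 65): continuation = e^(−0.07)·[0.4192·5.7705 + 0.5808·28.0000] = 17.4175; exercise value = 15.0000 ≤ continuation, so V_0 = 17.4175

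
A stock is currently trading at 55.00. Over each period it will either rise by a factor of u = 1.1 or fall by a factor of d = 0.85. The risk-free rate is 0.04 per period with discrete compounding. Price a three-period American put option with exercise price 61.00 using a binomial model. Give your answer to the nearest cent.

6.00

Risk-neutral probability p = (1 + 0.04 − 0.85)/(1.1 − 0.85) = 0.1900/0.2500 = 0.7600
Terminal stock prices: S_uuu = 73.21, S_uud = 56.57, S_udd = 43.71, S_ddd = 33.78
Terminal payoffs (K − S): max(-12.21, 0) = 0, max(4.432, 0) = 4.432, max(17.29, 0) = 17.29, max(27.22, 0) = 27.22
Node uu (S = 66.55): continuation = 1/1.04·[0.7600·0.0000 + 0.2400·4.4325] = 1.0229; exercise value = 0.0000 ≤ continuation, so V_uu = 1.0229
Node ud (S = 51.43): continuation = 1/1.04·[0.7600·4.4325 + 0.2400·17.2888] = 7.2288; exercise value = 9.5750 > continuation, so V_ud = 9.5750 (exercise)
Node dd (S = 39.74): continuation = 1/1.04·[0.7600·17.2888 + 0.2400·27.2231] = 18.9163; exercise value = 21.2625 > continuation, so V_dd = 21.2625 (exercise)
Node u (S = 60.5): continuation = 1/1.04·[0.7600·1.0229 + 0.2400·9.5750] = 2.9571; exercise value = 0.5000 ≤ continuation, so V_u = 2.9571
Node d (S = 46.75): continuation = 1/1.04·[0.7600·9.5750 + 0.2400·21.2625] = 11.9038; exercise value = 14.2500 > continuation, so V_d = 14.2500 (exercise)
Node 0 (S = 55): continuation = 1/1.04·[0.7600·2.9571 + 0.2400·14.2500] = 5.4494; exercise value = 6.0000 > continuation, so V_0 = 6.0000 (exercise)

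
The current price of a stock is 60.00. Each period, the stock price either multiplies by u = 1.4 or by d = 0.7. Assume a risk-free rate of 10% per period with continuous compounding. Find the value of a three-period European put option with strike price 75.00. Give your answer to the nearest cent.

10.73

Risk-neutral probability p = (e^0.1 − 0.7)/(1.4 − 0.7) = 0.4052/0.7000 = 0.5788
Terminal stock prices: S_uuu = 164.6, S_uud = 82.32, S_udd = 41.16, S_ddd = 20.58
Terminal payoffs (K − S): max(-89.64, 0) = 0, max(-7.32, 0) = 0, max(33.84, 0) = 33.84, max(54.42, 0) = 54.42
Node uu (S = 117.6): V_uu = e^(−0.1)·[0.5788·0.0000 + 0.4212·0.0000] = 0.0000
Node ud (S = 58.8): V_ud = e^(−0.1)·[0.5788·0.0000 + 0.4212·33.8400] = 12.8965
Node dd (S = 29.4): V_dd = e^(−0.1)·[0.5788·33.8400 + 0.4212·54.4200] = 38.4628
Node u (S = 84): V_u = e^(−0.1)·[0.5788·0.0000 + 0.4212·12.8965] = 4.9149
Node d (S = 42): V_d = e^(−0.1)·[0.5788·12.8965 + 0.4212·38.4628] = 21.4127
Node 0 (S = 60): V_0 = e^(−0.1)·[0.5788·4.9149 + 0.4212·21.4127] = 10.7345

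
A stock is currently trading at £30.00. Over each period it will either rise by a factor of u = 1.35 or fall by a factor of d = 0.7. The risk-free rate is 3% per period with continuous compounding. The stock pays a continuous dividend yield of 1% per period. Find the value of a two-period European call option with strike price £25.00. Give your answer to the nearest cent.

£8.36

Per-period risk-free factor R = e^0.03 = 1.0305; dividend-adjusted growth = e^(0.03−0.01) = 1.0202.
Risk-neutral probability p = (1.0202 − 0.7)/(1.35 − 0.7) = 0.3202/0.6500 = 0.4926
Terminal stock prices: S_uu = 54.68, S_ud = 28.35, S_dd = 14.7
Terminal payoffs (S − K): max(29.68, 0) = 29.68, max(3.35, 0) = 3.35, max(-10.3, 0) = 0
Node u (S = 40.5): V_u = e^(−0.03)·[0.4926·29.6750 + 0.5074·3.3500] = 15.8359
Node d (S = 21): V_d = e^(−0.03)·[0.4926·3.3500 + 0.5074·0.0000] = 1.6015
Node 0 (S = 30): V_0 = e^(−0.03)·[0.4926·15.8359 + 0.5074·1.6015] = 8.3590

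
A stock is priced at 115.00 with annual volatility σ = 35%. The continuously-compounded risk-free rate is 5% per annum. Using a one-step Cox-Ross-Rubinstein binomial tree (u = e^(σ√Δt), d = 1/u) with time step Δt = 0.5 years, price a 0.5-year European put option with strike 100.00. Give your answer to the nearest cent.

CRR parameters: u = e^(σ√Δt) = e^(0.35·√0.5) = 1.2808, d = 1/u = 0.7808
Per-period rate: rΔt = 0.05·0.5 = 0.025, so R = e^0.025 = 1.0253
Risk-neutral probability p = (e^0.025 − 0.7808)/(1.2808 − 0.7808) = 0.2446/0.5000 = 0.4891
Terminal stock prices: S_u = 147.3, S_d = 89.79
Terminal payoffs (K − S): max(-47.29, 0) = 0, max(10.21, 0) = 10.21
Node 0 (S = 115): V_0 = e^(−0.025)·[0.4891·0.0000 + 0.5109·10.2126] = 5.0891

5.09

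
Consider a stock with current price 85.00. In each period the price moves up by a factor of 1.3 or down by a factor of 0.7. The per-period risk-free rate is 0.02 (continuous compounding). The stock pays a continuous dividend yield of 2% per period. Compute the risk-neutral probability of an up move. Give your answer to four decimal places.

p = 0.5000

Per-period risk-free factor R = e^0.02 = 1.0202; dividend-adjusted growth = e^(0.02−0.02) = 1.0000.
Risk-neutral probability p = (1.0000 − 0.7)/(1.3 − 0.7) = 0.3000/0.6000 = 0.5000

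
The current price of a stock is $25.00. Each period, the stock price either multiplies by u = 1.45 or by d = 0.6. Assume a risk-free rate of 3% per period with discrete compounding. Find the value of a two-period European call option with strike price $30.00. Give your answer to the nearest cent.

$5.44

Risk-neutral probability p = (1 + 0.03 − 0.6)/(1.45 − 0.6) = 0.4300/0.8500 = 0.5059
Terminal stock prices: S_uu = 52.56, S_ud = 21.75, S_dd = 9
Terminal payoffs (S − K): max(22.56, 0) = 22.56, max(-8.25, 0) = 0, max(-21, 0) = 0
Node u (S = 36.25): V_u = 1/1.03·[0.5059·22.5625 + 0.4941·0.0000] = 11.0815
Node d (S = 15): V_d = 1/1.03·[0.5059·0.0000 + 0.4941·0.0000] = 0.0000
Node 0 (S = 25): V_0 = 1/1.03·[0.5059·11.0815 + 0.4941·0.0000] = 5.4427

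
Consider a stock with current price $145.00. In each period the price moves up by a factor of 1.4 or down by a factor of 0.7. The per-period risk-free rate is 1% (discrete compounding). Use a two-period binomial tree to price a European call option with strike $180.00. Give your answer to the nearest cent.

$20.03

Risk-neutral probability p = (1 + 0.01 − 0.7)/(1.4 − 0.7) = 0.3100/0.7000 = 0.4429
Terminal stock prices: S_uu = 284.2, S_ud = 142.1, S_dd = 71.05
Terminal payoffs (S − K): max(104.2, 0) = 104.2, max(-37.9, 0) = 0, max(-109, 0) = 0
Node u (S = 203): V_u = 1/1.01·[0.4429·104.2000 + 0.5571·0.0000] = 45.6888
Node d (S = 101.5): V_d = 1/1.01·[0.4429·0.0000 + 0.5571·0.0000] = 0.0000
Node 0 (S = 145): V_0 = 1/1.01·[0.4429·45.6888 + 0.5571·0.0000] = 20.0333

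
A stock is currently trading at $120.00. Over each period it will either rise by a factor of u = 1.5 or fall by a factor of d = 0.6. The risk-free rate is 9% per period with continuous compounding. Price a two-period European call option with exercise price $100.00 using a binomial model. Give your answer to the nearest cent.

Risk-neutral probability p = (e^0.09 − 0.6)/(1.5 − 0.6) = 0.4942/0.9000 = 0.5491
Terminal stock prices: S_uu = 270, S_ud = 108, S_dd = 43.2
Terminal payoffs (S − K): max(170, 0) = 170, max(8, 0) = 8, max(-56.8, 0) = 0
Node u (S = 180): V_u = e^(−0.09)·[0.5491·170.0000 + 0.4509·8.0000] = 88.6069
Node d (S = 72): V_d = e^(−0.09)·[0.5491·8.0000 + 0.4509·0.0000] = 4.0146
Node 0 (S = 120): V_0 = e^(−0.09)·[0.5491·88.6069 + 0.4509·4.0146] = 46.1195

$46.12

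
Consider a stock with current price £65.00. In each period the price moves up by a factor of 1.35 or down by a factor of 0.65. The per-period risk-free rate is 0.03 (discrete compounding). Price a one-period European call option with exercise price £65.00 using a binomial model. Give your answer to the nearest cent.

Risk-neutral probability p = (1 + 0.03 − 0.65)/(1.35 − 0.65) = 0.3800/0.7000 = 0.5429
Terminal stock prices: S_u = 87.75, S_d = 42.25
Terminal payoffs (S − K): max(22.75, 0) = 22.75, max(-22.75, 0) = 0
Node 0 (S = 65): V_0 = 1/1.03·[0.5429·22.7500 + 0.4571·0.0000] = 11.9903

£11.99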